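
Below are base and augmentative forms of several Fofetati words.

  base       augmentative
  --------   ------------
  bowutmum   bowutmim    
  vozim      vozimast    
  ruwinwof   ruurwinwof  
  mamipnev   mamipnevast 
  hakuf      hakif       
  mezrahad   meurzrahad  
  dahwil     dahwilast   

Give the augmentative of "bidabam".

biurdabam

"bidabam" has last vowel 'a'. The one such stem in the data (mezrahad → meurzrahad) inserts -ur- after the first vowel (as does ruwinwof), so the same rule applies.
The other patterns: stems whose last vowel is 'e' or 'i' add -ast; stems whose last vowel is 'u' change the last vowel to 'i'.
So bidabam → biurdabam.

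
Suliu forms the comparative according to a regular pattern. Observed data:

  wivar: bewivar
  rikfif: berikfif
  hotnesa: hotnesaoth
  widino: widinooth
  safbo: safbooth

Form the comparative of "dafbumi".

wivar and hotnesa both have last vowel 'a' yet inflect differently (bewivar, hotnesaoth), so the last vowel is not what conditions the rule; whether the stem ends in a vowel or a consonant is.
"dafbumi" ends in a vowel. The stems ending in a vowel (hotnesa → hotnesaoth, widino → widinooth, safbo → safbooth) add -oth.
So dafbumi → dafbumioth.

dafbumioth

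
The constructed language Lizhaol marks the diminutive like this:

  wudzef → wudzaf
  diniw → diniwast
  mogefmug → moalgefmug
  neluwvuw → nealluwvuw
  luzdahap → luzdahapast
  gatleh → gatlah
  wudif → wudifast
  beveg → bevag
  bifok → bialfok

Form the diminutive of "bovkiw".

bovkiwast

wudif and wudzef both end in -f yet inflect differently (wudifast, wudzaf), so the final letter is not what conditions the rule; the last vowel is.
"bovkiw" has last vowel 'i'. The stems whose last vowel is 'i' (diniw → diniwast, wudif → wudifast) add -ast.
The other patterns: stems whose last vowel is 'e' change the last vowel to 'a'; stems whose last vowel is 'o' or 'u' insert -al- after the first vowel.
So bovkiw → bovkiwast.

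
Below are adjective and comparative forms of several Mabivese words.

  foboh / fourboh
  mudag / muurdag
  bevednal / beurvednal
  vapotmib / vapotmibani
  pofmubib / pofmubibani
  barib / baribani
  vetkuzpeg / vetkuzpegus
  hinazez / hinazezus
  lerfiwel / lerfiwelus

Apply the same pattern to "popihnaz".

pourpihnaz

"popihnaz" has last vowel 'a'. The stems whose last vowel is 'a' (mudag → muurdag, bevednal → beurvednal) insert -ur- after the first vowel.
So popihnaz → pourpihnaz.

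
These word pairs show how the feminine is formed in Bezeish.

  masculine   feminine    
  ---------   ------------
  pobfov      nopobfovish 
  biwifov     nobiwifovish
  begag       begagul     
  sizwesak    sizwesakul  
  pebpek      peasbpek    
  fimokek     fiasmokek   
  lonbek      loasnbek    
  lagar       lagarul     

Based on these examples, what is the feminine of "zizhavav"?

zizhavavul

fimokek and sizwesak both end in -k yet inflect differently (fiasmokek, sizwesakul), so the final letter is not what conditions the rule; the last vowel is.
"zizhavav" has last vowel 'a'. The stems whose last vowel is 'a' (begag → begagul, lagar → lagarul, sizwesak → sizwesakul) add -ul.
The other patterns: stems whose last vowel is 'o' add no- … -ish around the stem; stems whose last vowel is 'e' insert -as- after the first vowel.
So zizhavav → zizhavavul.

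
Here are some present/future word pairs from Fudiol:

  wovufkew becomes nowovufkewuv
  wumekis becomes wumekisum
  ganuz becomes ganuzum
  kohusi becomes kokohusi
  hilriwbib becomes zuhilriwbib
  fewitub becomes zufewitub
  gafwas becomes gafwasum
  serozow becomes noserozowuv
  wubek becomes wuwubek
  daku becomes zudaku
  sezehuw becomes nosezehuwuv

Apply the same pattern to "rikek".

ririkek

"rikek" ends in -k. The one such stem in the data (wubek → wuwubek) repeats the first consonant+vowel as a prefix (as does kohusi), so the same rule applies.
So rikek → ririkek.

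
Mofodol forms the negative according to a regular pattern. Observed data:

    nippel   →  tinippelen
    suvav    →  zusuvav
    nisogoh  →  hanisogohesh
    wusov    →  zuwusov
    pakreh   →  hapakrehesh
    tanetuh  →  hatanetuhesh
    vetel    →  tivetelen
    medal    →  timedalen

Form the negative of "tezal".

nisogoh and wusov both have last vowel 'o' yet inflect differently (hanisogohesh, zuwusov), so the last vowel is not what conditions the rule; the final letter is.
"tezal" ends in -l. The stems ending in -l (nippel → tinippelen, vetel → tivetelen, medal → timedalen) add ti- … -en around the stem.
So tezal → titezalen.

titezalen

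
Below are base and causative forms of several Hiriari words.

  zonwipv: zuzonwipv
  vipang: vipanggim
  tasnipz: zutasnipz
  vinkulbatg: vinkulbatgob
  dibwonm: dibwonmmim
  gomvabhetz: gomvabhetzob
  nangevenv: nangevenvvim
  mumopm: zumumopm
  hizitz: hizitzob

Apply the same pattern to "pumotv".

"pumotv" has second-to-last letter 't'. The stems whose second-to-last letter is 't' (vinkulbatg → vinkulbatgob, gomvabhetz → gomvabhetzob, hizitz → hizitzob) add -ob.
So pumotv → pumotvob.

pumotvob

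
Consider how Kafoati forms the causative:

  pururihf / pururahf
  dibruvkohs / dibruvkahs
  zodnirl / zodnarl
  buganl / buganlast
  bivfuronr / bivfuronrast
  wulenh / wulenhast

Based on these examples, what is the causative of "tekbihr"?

buganl and zodnirl both end in -l yet inflect differently (buganlast, zodnarl), so the final letter is not what conditions the rule; the second-to-last letter is.
"tekbihr" has second-to-last letter 'h'. The stems whose second-to-last letter is 'h' (dibruvkohs → dibruvkahs, pururihf → pururahf) change the last vowel to 'a'.
The other pattern: stems whose second-to-last letter is 'n' add -ast.
So tekbihr → tekbahr.

tekbahr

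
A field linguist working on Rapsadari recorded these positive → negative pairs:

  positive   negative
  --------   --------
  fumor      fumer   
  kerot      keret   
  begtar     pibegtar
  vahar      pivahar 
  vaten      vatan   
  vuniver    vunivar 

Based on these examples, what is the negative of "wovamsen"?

fumor and begtar both end in -r yet inflect differently (fumer, pibegtar), so the final letter is not what conditions the rule; the last vowel is.
"wovamsen" has last vowel 'e'. The stems whose last vowel is 'e' (vaten → vatan, vuniver → vunivar) change the last vowel to 'a'.
The other patterns: stems whose last vowel is 'o' change the last vowel to 'e'; stems whose last vowel is 'a' add the prefix pi-.
So wovamsen → wovamsan.

wovamsan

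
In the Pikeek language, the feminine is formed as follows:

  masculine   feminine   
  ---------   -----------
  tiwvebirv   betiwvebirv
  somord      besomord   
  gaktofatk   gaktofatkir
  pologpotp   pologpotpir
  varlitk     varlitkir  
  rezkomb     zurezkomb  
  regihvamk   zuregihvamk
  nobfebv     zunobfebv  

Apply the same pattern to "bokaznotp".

bokaznotpir

gaktofatk and regihvamk both end in -k yet inflect differently (gaktofatkir, zuregihvamk), so the final letter is not what conditions the rule; the second-to-last letter is.
"bokaznotp" has second-to-last letter 't'. The stems whose second-to-last letter is 't' (gaktofatk → gaktofatkir, pologpotp → pologpotpir, varlitk → varlitkir) add -ir.
So bokaznotp → bokaznotpir.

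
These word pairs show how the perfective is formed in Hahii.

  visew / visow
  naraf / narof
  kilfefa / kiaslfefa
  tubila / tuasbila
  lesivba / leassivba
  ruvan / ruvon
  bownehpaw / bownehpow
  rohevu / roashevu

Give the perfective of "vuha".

vuasha

"vuha" ends in a vowel. The stems ending in a vowel (tubila → tuasbila, rohevu → roashevu, kilfefa → kiaslfefa) insert -as- after the first vowel.
The other pattern: stems ending in a consonant change the last vowel to 'o'.
So vuha → vuasha.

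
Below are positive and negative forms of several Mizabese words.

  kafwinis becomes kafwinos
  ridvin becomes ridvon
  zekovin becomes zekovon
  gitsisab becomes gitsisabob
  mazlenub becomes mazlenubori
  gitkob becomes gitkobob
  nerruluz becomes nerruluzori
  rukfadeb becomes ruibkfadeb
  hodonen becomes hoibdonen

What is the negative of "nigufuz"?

rukfadeb and gitkob both end in -b yet inflect differently (ruibkfadeb, gitkobob), so the final letter is not what conditions the rule; the last vowel is.
"nigufuz" has last vowel 'u'. The stems whose last vowel is 'u' (nerruluz → nerruluzori, mazlenub → mazlenubori) add -ori.
So nigufuz → nigufuzori.

nigufuzori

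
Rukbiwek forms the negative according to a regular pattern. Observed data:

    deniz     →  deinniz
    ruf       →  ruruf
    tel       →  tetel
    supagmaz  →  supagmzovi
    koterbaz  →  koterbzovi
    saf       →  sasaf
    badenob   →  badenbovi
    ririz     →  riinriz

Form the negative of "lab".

lalab

ririz and koterbaz both end in -z yet inflect differently (riinriz, koterbzovi), so the final letter is not what conditions the rule; the number of vowels is.
"lab" has 1 vowel. The stems with 1 vowel (ruf → ruruf, saf → sasaf, tel → tetel) repeat the first consonant+vowel as a prefix.
So lab → lalab.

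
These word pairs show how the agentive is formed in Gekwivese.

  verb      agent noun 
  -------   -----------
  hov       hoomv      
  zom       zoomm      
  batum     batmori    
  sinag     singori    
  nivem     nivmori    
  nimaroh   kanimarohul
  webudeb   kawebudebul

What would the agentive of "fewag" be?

zom and batum both end in -m yet inflect differently (zoomm, batmori), so the final letter is not what conditions the rule; the number of vowels is.
"fewag" has 2 vowels. The stems with 2 vowels (batum → batmori, sinag → singori, nivem → nivmori) delete the last vowel and add -ori.
So fewag → fewgori.

fewgori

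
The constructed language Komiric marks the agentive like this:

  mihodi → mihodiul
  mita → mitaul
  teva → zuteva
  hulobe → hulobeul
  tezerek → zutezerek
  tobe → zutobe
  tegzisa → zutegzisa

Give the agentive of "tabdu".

"tabdu" begins with t-. The stems beginning with t- (tezerek → zutezerek, tobe → zutobe, tegzisa → zutegzisa) add the prefix zu-.
The other pattern: stems beginning with h- or m- add -ul.
So tabdu → zutabdu.

zutabdu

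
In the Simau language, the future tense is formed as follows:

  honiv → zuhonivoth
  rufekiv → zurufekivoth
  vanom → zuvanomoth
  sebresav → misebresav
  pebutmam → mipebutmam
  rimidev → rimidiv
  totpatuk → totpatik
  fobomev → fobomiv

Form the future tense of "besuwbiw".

zubesuwbiwoth

honiv and sebresav both end in -v yet inflect differently (zuhonivoth, misebresav), so the final letter is not what conditions the rule; the last vowel is.
"besuwbiw" has last vowel 'i'. The stems whose last vowel is 'i' (honiv → zuhonivoth, rufekiv → zurufekivoth) add zu- … -oth around the stem.
The other patterns: stems whose last vowel is 'a' add the prefix mi-; stems whose last vowel is 'e' or 'u' change the last vowel to 'i'.
So besuwbiw → zubesuwbiwoth.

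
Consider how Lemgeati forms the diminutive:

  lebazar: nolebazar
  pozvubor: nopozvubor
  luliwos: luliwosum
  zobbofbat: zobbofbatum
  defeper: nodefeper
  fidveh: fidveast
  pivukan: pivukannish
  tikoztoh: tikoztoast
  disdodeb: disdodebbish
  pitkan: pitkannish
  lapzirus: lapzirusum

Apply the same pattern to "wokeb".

wokebbish

disdodeb and defeper both have last vowel 'e' yet inflect differently (disdodebbish, nodefeper), so the last vowel is not what conditions the rule; the final letter is.
"wokeb" ends in -b. The one such stem in the data (disdodeb → disdodebbish) doubles the final consonant and adds -ish (as do pivukan, pitkan), so the same rule applies.
The other patterns: stems ending in -r add the prefix no-; stems ending in -h drop the final letter and add -ast; stems ending in -s or -t add -um.
So wokeb → wokebbish.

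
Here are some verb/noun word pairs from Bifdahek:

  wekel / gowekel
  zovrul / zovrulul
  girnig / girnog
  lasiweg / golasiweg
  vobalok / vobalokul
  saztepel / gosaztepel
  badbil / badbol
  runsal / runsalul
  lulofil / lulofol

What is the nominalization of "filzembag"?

lasiweg and girnig both end in -g yet inflect differently (golasiweg, girnog), so the final letter is not what conditions the rule; the last vowel is.
"filzembag" has last vowel 'a'. The one such stem in the data (runsal → runsalul) adds -ul, so the same rule applies.
The other patterns: stems whose last vowel is 'e' add the prefix go-; stems whose last vowel is 'i' change the last vowel to 'o'.
So filzembag → filzembagul.

filzembagul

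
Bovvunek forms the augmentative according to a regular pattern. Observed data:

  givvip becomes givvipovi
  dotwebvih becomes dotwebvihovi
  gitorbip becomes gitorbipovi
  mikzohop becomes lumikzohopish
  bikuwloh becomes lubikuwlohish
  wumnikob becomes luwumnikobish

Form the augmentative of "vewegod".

givvip and mikzohop both end in -p yet inflect differently (givvipovi, lumikzohopish), so the final letter is not what conditions the rule; the last vowel is.
"vewegod" has last vowel 'o'. The stems whose last vowel is 'o' (mikzohop → lumikzohopish, bikuwloh → lubikuwlohish, wumnikob → luwumnikobish) add lu- … -ish around the stem.
The other pattern: stems whose last vowel is 'i' add -ovi.
So vewegod → luvewegodish.

luvewegodish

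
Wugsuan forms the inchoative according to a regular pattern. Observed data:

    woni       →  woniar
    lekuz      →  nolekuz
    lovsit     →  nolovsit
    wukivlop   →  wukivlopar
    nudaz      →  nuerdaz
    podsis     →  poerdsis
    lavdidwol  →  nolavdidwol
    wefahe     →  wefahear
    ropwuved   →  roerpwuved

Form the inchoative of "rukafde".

lekuz and nudaz both end in -z yet inflect differently (nolekuz, nuerdaz), so the final letter is not what conditions the rule; the first letter is.
"rukafde" begins with r-. The one such stem in the data (ropwuved → roerpwuved) inserts -er- after the first vowel (as do nudaz, podsis), so the same rule applies.
So rukafde → ruerkafde.

ruerkafde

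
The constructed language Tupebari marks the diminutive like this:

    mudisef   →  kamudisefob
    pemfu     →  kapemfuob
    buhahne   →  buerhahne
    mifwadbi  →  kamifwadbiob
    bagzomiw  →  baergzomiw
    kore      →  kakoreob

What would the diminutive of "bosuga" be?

buhahne and kore both end in -e yet inflect differently (buerhahne, kakoreob), so the final letter is not what conditions the rule; the first letter is.
"bosuga" begins with b-. The stems beginning with b- (buhahne → buerhahne, bagzomiw → baergzomiw) insert -er- after the first vowel.
So bosuga → boersuga.

boersuga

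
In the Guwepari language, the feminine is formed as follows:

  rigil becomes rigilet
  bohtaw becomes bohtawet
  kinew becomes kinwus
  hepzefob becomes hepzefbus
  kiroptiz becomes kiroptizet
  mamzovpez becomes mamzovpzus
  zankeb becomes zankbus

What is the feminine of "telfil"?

telfilet

"telfil" has last vowel 'i'. The stems whose last vowel is 'i' (rigil → rigilet, kiroptiz → kiroptizet) add -et.
The other pattern: stems whose last vowel is 'e' or 'o' delete the last vowel and add -us.
So telfil → telfilet.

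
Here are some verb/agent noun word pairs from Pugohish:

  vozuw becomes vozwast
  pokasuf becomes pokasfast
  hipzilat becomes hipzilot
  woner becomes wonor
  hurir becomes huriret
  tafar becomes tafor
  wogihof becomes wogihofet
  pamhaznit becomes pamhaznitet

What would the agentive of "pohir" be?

pamhaznit and hipzilat both end in -t yet inflect differently (pamhaznitet, hipzilot), so the final letter is not what conditions the rule; the last vowel is.
"pohir" has last vowel 'i'. The stems whose last vowel is 'i' (hurir → huriret, pamhaznit → pamhaznitet) add -et.
The other patterns: stems whose last vowel is 'a' or 'e' change the last vowel to 'o'; stems whose last vowel is 'u' delete the last vowel and add -ast.
So pohir → pohiret.

pohiret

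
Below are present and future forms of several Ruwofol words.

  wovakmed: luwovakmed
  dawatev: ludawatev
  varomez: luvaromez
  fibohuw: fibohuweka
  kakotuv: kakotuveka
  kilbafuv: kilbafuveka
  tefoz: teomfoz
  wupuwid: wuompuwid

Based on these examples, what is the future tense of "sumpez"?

"sumpez" has last vowel 'e'. The stems whose last vowel is 'e' (wovakmed → luwovakmed, dawatev → ludawatev, varomez → luvaromez) add the prefix lu-.
The other patterns: stems whose last vowel is 'u' add -eka; stems whose last vowel is 'i' or 'o' insert -om- after the first vowel.
So sumpez → lusumpez.

lusumpez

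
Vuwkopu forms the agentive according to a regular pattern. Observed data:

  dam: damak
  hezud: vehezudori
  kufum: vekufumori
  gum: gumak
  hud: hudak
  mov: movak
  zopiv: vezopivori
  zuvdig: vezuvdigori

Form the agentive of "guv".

guvak

"guv" has 1 vowel. The stems with 1 vowel (hud → hudak, gum → gumak, dam → damak) add -ak.
The other pattern: stems with 2 vowels add ve- … -ori around the stem.
So guv → guvak.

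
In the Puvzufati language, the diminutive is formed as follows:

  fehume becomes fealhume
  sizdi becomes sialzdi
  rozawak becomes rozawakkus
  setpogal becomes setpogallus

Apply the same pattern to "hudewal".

hudewallus

"hudewal" ends in a consonant. The stems ending in a consonant (rozawak → rozawakkus, setpogal → setpogallus) double the final consonant and add -us.
So hudewal → hudewallus.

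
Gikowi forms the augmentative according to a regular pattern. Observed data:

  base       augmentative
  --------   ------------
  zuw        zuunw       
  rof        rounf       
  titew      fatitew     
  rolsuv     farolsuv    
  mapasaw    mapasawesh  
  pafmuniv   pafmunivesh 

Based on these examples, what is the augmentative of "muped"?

famuped

zuw and titew both end in -w yet inflect differently (zuunw, fatitew), so the final letter is not what conditions the rule; the number of vowels is.
"muped" has 2 vowels. The stems with 2 vowels (titew → fatitew, rolsuv → farolsuv) add the prefix fa-.
The other patterns: stems with 1 vowel insert -un- after the first vowel; stems with 3 vowels add -esh.
So muped → famuped.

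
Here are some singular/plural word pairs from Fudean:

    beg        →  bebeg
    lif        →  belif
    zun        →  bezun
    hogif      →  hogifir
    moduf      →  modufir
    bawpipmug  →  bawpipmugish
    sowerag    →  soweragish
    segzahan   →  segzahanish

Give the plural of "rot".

berot

lif and hogif both end in -f yet inflect differently (belif, hogifir), so the final letter is not what conditions the rule; the number of vowels is.
"rot" has 1 vowel. The stems with 1 vowel (beg → bebeg, lif → belif, zun → bezun) add the prefix be-.
So rot → berot.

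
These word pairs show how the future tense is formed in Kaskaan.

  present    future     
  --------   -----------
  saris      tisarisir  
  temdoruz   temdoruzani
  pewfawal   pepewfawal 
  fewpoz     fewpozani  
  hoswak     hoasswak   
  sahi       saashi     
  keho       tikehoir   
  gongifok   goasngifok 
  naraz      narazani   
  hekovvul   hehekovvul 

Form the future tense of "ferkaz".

ferkazani

fewpoz and keho both have last vowel 'o' yet inflect differently (fewpozani, tikehoir), so the last vowel is not what conditions the rule; the final letter is.
"ferkaz" ends in -z. The stems ending in -z (naraz → narazani, temdoruz → temdoruzani, fewpoz → fewpozani) add -ani.
The other patterns: stems ending in -o or -s add ti- … -ir around the stem; stems ending in -l repeat the first consonant+vowel as a prefix; stems ending in -i or -k insert -as- after the first vowel.
So ferkaz → ferkazani.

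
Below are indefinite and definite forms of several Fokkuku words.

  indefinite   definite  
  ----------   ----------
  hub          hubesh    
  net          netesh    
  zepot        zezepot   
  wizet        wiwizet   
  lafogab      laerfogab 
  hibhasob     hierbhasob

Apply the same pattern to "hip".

net and zepot both end in -t yet inflect differently (netesh, zezepot), so the final letter is not what conditions the rule; the number of vowels is.
"hip" has 1 vowel. The stems with 1 vowel (hub → hubesh, net → netesh) add -esh.
The other patterns: stems with 2 vowels repeat the first consonant+vowel as a prefix; stems with 3 vowels insert -er- after the first vowel.
So hip → hipesh.

hipesh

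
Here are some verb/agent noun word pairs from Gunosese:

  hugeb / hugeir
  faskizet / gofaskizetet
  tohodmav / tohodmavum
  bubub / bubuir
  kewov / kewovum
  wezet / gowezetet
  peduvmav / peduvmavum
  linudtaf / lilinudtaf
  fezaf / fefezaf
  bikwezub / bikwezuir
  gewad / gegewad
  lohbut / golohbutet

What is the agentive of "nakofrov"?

nakofrovum

lohbut and bikwezub both have last vowel 'u' yet inflect differently (golohbutet, bikwezuir), so the last vowel is not what conditions the rule; the final letter is.
"nakofrov" ends in -v. The stems ending in -v (kewov → kewovum, tohodmav → tohodmavum, peduvmav → peduvmavum) add -um.
So nakofrov → nakofrovum.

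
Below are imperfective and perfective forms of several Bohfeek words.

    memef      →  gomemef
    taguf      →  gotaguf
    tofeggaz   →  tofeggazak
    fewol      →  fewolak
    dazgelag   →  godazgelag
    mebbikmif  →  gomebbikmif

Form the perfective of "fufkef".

gofufkef

dazgelag and tofeggaz both have last vowel 'a' yet inflect differently (godazgelag, tofeggazak), so the last vowel is not what conditions the rule; the final letter is.
"fufkef" ends in -f. The stems ending in -f (mebbikmif → gomebbikmif, memef → gomemef, taguf → gotaguf) add the prefix go-.
The other pattern: stems ending in -l or -z add -ak.
So fufkef → gofufkef.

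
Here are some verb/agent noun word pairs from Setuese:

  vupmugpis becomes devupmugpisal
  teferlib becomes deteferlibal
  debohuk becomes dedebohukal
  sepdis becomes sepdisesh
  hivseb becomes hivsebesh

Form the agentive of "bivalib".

debivalibal

"bivalib" has 3 vowels. The stems with 3 vowels (vupmugpis → devupmugpisal, teferlib → deteferlibal, debohuk → dedebohukal) add de- … -al around the stem.
The other pattern: stems with 2 vowels add -esh.
So bivalib → debivalibal.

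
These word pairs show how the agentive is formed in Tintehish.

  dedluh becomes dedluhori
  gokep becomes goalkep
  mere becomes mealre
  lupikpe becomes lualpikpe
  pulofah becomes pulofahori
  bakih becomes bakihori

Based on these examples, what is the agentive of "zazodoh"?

bakih and mere both have 2 vowels yet inflect differently (bakihori, mealre), so the number of vowels is not what conditions the rule; the final letter is.
"zazodoh" ends in -h. The stems ending in -h (bakih → bakihori, pulofah → pulofahori, dedluh → dedluhori) add -ori.
The other pattern: stems ending in -e or -p insert -al- after the first vowel.
So zazodoh → zazodohori.

zazodohori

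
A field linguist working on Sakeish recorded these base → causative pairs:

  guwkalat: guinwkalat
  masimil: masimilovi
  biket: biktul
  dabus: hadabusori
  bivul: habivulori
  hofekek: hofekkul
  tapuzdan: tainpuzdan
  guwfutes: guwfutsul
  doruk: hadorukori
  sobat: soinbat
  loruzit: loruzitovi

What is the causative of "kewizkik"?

kewizkikovi

guwfutes and dabus both end in -s yet inflect differently (guwfutsul, hadabusori), so the final letter is not what conditions the rule; the last vowel is.
"kewizkik" has last vowel 'i'. The stems whose last vowel is 'i' (loruzit → loruzitovi, masimil → masimilovi) add -ovi.
The other patterns: stems whose last vowel is 'e' delete the last vowel and add -ul; stems whose last vowel is 'u' add ha- … -ori around the stem; stems whose last vowel is 'a' insert -in- after the first vowel.
So kewizkik → kewizkikovi.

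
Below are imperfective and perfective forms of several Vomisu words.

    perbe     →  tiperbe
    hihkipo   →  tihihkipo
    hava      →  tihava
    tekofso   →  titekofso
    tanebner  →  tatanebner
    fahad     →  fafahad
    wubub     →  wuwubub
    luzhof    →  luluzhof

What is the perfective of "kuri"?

perbe and tanebner both have last vowel 'e' yet inflect differently (tiperbe, tatanebner), so the last vowel is not what conditions the rule; whether the stem ends in a vowel or a consonant is.
"kuri" ends in a vowel. The stems ending in a vowel (perbe → tiperbe, hihkipo → tihihkipo, hava → tihava) add the prefix ti-.
The other pattern: stems ending in a consonant repeat the first consonant+vowel as a prefix.
So kuri → tikuri.

tikuri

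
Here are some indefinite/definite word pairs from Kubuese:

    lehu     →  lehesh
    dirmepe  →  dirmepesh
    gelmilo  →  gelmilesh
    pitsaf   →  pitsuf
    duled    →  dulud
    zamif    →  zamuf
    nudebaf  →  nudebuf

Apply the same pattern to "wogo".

wogesh

dirmepe and duled both have last vowel 'e' yet inflect differently (dirmepesh, dulud), so the last vowel is not what conditions the rule; whether the stem ends in a vowel or a consonant is.
"wogo" ends in a vowel. The stems ending in a vowel (lehu → lehesh, dirmepe → dirmepesh, gelmilo → gelmilesh) drop the final letter and add -esh.
So wogo → wogesh.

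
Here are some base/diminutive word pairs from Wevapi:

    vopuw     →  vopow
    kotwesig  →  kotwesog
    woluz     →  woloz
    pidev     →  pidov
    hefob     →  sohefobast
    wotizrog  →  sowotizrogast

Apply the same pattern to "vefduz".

vefdoz

wotizrog and kotwesig both end in -g yet inflect differently (sowotizrogast, kotwesog), so the final letter is not what conditions the rule; the last vowel is.
"vefduz" has last vowel 'u'. The stems whose last vowel is 'u' (woluz → woloz, vopuw → vopow) change the last vowel to 'o'.
The other pattern: stems whose last vowel is 'o' add so- … -ast around the stem.
So vefduz → vefdoz.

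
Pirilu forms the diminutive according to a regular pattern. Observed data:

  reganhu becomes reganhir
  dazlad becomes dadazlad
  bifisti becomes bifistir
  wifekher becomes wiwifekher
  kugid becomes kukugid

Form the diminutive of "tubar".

tutubar

kugid and bifisti both have last vowel 'i' yet inflect differently (kukugid, bifistir), so the last vowel is not what conditions the rule; whether the stem ends in a vowel or a consonant is.
"tubar" ends in a consonant. The stems ending in a consonant (dazlad → dadazlad, kugid → kukugid, wifekher → wiwifekher) repeat the first consonant+vowel as a prefix.
So tubar → tutubar.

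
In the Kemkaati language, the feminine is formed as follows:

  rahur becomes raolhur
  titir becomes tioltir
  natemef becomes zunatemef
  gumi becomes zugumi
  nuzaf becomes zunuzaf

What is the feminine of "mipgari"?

zumipgari

titir and gumi both have last vowel 'i' yet inflect differently (tioltir, zugumi), so the last vowel is not what conditions the rule; the final letter is.
"mipgari" ends in -i. The one such stem in the data (gumi → zugumi) adds the prefix zu-, so the same rule applies.
So mipgari → zumipgari.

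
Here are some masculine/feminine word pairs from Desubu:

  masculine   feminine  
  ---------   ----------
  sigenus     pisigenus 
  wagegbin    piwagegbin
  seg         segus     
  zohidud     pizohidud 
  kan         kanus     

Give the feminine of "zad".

"zad" has 1 vowel. The stems with 1 vowel (kan → kanus, seg → segus) add -us.
The other pattern: stems with 3 vowels add the prefix pi-.
So zad → zadus.

zadus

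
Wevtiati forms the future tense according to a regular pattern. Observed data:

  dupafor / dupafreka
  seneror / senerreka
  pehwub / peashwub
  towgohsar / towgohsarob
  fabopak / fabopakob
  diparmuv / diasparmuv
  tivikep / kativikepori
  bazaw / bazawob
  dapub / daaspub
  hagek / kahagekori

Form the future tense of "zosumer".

"zosumer" has last vowel 'e'. The stems whose last vowel is 'e' (hagek → kahagekori, tivikep → kativikepori) add ka- … -ori around the stem.
The other patterns: stems whose last vowel is 'o' delete the last vowel and add -eka; stems whose last vowel is 'u' insert -as- after the first vowel; stems whose last vowel is 'a' add -ob.
So zosumer → kazosumerori.

kazosumerori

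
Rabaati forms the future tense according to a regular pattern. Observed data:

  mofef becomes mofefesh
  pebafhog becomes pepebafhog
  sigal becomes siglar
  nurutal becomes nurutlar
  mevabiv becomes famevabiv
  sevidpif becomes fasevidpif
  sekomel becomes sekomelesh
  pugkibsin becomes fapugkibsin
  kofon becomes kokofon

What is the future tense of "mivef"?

mivefesh

"mivef" has last vowel 'e'. The stems whose last vowel is 'e' (mofef → mofefesh, sekomel → sekomelesh) add -esh.
The other patterns: stems whose last vowel is 'i' add the prefix fa-; stems whose last vowel is 'o' repeat the first consonant+vowel as a prefix; stems whose last vowel is 'a' delete the last vowel and add -ar.
So mivef → mivefesh.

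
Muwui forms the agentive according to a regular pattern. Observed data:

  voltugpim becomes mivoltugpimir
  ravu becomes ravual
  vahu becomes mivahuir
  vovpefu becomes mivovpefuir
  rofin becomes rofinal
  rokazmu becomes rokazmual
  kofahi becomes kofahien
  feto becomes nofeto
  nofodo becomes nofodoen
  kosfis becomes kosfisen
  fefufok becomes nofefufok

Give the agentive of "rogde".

rogdeal

"rogde" begins with r-. The stems beginning with r- (rokazmu → rokazmual, ravu → ravual, rofin → rofinal) add -al.
The other patterns: stems beginning with k- or n- add -en; stems beginning with f- add the prefix no-; stems beginning with v- add mi- … -ir around the stem.
So rogde → rogdeal.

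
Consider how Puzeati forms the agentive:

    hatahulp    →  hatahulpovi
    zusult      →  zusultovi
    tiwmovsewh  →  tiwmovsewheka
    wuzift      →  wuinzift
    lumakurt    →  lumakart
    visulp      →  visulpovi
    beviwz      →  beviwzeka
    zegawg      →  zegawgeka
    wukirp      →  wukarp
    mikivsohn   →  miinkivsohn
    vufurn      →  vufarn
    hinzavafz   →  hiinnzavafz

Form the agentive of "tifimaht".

tiinfimaht

"tifimaht" has second-to-last letter 'h'. The one such stem in the data (mikivsohn → miinkivsohn) inserts -in- after the first vowel (as do wuzift, hinzavafz), so the same rule applies.
So tifimaht → tiinfimaht.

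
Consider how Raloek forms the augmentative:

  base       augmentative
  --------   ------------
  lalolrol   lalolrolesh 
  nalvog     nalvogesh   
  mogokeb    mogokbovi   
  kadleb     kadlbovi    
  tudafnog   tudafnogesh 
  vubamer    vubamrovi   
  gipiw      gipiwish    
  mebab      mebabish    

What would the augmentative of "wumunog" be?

kadleb and mebab both end in -b yet inflect differently (kadlbovi, mebabish), so the final letter is not what conditions the rule; the last vowel is.
"wumunog" has last vowel 'o'. The stems whose last vowel is 'o' (lalolrol → lalolrolesh, nalvog → nalvogesh, tudafnog → tudafnogesh) add -esh.
So wumunog → wumunogesh.

wumunogesh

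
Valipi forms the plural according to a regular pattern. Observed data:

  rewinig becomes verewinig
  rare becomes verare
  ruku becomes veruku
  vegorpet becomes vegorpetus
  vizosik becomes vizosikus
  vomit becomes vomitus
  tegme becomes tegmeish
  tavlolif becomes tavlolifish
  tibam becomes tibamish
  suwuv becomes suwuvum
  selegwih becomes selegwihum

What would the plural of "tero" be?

teroish

rare and tegme both end in -e yet inflect differently (verare, tegmeish), so the final letter is not what conditions the rule; the first letter is.
"tero" begins with t-. The stems beginning with t- (tegme → tegmeish, tavlolif → tavlolifish, tibam → tibamish) add -ish.
The other patterns: stems beginning with r- add the prefix ve-; stems beginning with v- add -us; stems beginning with s- add -um.
So tero → teroish.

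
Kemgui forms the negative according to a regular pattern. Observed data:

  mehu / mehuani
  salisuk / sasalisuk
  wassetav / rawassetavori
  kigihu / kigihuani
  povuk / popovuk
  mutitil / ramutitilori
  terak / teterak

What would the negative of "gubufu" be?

gubufuani

mehu and salisuk both have last vowel 'u' yet inflect differently (mehuani, sasalisuk), so the last vowel is not what conditions the rule; the final letter is.
"gubufu" ends in -u. The stems ending in -u (mehu → mehuani, kigihu → kigihuani) add -ani.
So gubufu → gubufuani.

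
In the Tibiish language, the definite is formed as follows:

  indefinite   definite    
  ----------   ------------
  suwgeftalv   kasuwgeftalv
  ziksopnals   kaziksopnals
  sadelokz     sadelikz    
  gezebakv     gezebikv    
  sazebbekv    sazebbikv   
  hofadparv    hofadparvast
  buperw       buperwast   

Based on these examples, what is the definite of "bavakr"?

suwgeftalv and gezebakv both end in -v yet inflect differently (kasuwgeftalv, gezebikv), so the final letter is not what conditions the rule; the second-to-last letter is.
"bavakr" has second-to-last letter 'k'. The stems whose second-to-last letter is 'k' (sadelokz → sadelikz, gezebakv → gezebikv, sazebbekv → sazebbikv) change the last vowel to 'i'.
The other patterns: stems whose second-to-last letter is 'l' add the prefix ka-; stems whose second-to-last letter is 'r' add -ast.
So bavakr → bavikr.

bavikr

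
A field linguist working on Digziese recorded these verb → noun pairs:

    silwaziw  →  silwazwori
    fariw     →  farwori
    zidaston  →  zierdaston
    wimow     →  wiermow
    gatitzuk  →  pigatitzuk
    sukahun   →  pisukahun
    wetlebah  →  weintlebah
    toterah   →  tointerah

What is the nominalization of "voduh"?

pivoduh

silwaziw and wimow both end in -w yet inflect differently (silwazwori, wiermow), so the final letter is not what conditions the rule; the last vowel is.
"voduh" has last vowel 'u'. The stems whose last vowel is 'u' (gatitzuk → pigatitzuk, sukahun → pisukahun) add the prefix pi-.
The other patterns: stems whose last vowel is 'i' delete the last vowel and add -ori; stems whose last vowel is 'o' insert -er- after the first vowel; stems whose last vowel is 'a' insert -in- after the first vowel.
So voduh → pivoduh.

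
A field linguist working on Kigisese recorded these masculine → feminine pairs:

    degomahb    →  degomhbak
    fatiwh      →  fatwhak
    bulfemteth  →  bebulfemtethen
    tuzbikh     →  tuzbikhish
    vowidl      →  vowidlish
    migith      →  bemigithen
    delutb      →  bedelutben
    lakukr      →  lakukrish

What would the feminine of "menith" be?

bemenithen

bulfemteth and fatiwh both end in -h yet inflect differently (bebulfemtethen, fatwhak), so the final letter is not what conditions the rule; the second-to-last letter is.
"menith" has second-to-last letter 't'. The stems whose second-to-last letter is 't' (bulfemteth → bebulfemtethen, migith → bemigithen, delutb → bedelutben) add be- … -en around the stem.
So menith → bemenithen.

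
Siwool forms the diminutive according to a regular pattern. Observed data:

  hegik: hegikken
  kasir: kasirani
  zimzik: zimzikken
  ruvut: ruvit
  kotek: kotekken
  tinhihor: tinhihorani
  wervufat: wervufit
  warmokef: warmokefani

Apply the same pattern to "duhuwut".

kotek and warmokef both have last vowel 'e' yet inflect differently (kotekken, warmokefani), so the last vowel is not what conditions the rule; the final letter is.
"duhuwut" ends in -t. The stems ending in -t (wervufat → wervufit, ruvut → ruvit) change the last vowel to 'i'.
So duhuwut → duhuwit.

duhuwit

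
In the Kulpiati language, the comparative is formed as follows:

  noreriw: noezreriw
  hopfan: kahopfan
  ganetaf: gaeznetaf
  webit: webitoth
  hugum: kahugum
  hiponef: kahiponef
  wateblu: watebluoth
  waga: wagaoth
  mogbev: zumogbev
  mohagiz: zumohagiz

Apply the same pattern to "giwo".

hiponef and ganetaf both end in -f yet inflect differently (kahiponef, gaeznetaf), so the final letter is not what conditions the rule; the first letter is.
"giwo" begins with g-. The one such stem in the data (ganetaf → gaeznetaf) inserts -ez- after the first vowel (as does noreriw), so the same rule applies.
The other patterns: stems beginning with h- add the prefix ka-; stems beginning with m- add the prefix zu-; stems beginning with w- add -oth.
So giwo → giezwo.

giezwo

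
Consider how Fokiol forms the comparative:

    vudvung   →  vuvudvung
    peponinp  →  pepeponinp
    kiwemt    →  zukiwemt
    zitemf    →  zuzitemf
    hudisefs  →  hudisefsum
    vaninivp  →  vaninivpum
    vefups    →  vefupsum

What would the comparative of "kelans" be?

peponinp and vaninivp both end in -p yet inflect differently (pepeponinp, vaninivpum), so the final letter is not what conditions the rule; the second-to-last letter is.
"kelans" has second-to-last letter 'n'. The stems whose second-to-last letter is 'n' (vudvung → vuvudvung, peponinp → pepeponinp) repeat the first consonant+vowel as a prefix.
The other patterns: stems whose second-to-last letter is 'm' add the prefix zu-; stems whose second-to-last letter is 'f', 'p' or 'v' add -um.
So kelans → kekelans.

kekelans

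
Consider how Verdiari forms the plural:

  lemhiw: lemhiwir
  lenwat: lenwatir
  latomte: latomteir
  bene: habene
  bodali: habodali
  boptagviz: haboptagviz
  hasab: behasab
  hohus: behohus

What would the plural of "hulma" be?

behulma

latomte and bene both end in -e yet inflect differently (latomteir, habene), so the final letter is not what conditions the rule; the first letter is.
"hulma" begins with h-. The stems beginning with h- (hasab → behasab, hohus → behohus) add the prefix be-.
The other patterns: stems beginning with l- add -ir; stems beginning with b- add the prefix ha-.
So hulma → behulma.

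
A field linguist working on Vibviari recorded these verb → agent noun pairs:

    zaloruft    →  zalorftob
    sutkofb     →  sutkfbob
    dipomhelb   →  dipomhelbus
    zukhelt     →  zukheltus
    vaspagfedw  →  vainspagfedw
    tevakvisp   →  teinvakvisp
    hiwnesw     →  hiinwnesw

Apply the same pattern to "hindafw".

hindfwob

sutkofb and dipomhelb both end in -b yet inflect differently (sutkfbob, dipomhelbus), so the final letter is not what conditions the rule; the second-to-last letter is.
"hindafw" has second-to-last letter 'f'. The stems whose second-to-last letter is 'f' (zaloruft → zalorftob, sutkofb → sutkfbob) delete the last vowel and add -ob.
So hindafw → hindfwob.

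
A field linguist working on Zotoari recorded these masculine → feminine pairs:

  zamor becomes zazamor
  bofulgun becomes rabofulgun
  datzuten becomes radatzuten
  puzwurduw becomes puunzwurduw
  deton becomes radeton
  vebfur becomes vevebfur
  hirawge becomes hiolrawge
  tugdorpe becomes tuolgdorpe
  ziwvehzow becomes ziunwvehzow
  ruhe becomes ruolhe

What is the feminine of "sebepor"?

deton and ziwvehzow both have last vowel 'o' yet inflect differently (radeton, ziunwvehzow), so the last vowel is not what conditions the rule; the final letter is.
"sebepor" ends in -r. The stems ending in -r (zamor → zazamor, vebfur → vevebfur) repeat the first consonant+vowel as a prefix.
So sebepor → sesebepor.

sesebepor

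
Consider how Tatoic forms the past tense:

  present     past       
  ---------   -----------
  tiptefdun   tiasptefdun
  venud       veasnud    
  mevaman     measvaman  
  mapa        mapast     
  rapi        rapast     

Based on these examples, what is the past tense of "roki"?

mevaman and mapa both have last vowel 'a' yet inflect differently (measvaman, mapast), so the last vowel is not what conditions the rule; whether the stem ends in a vowel or a consonant is.
"roki" ends in a vowel. The stems ending in a vowel (mapa → mapast, rapi → rapast) drop the final letter and add -ast.
The other pattern: stems ending in a consonant insert -as- after the first vowel.
So roki → rokast.

rokast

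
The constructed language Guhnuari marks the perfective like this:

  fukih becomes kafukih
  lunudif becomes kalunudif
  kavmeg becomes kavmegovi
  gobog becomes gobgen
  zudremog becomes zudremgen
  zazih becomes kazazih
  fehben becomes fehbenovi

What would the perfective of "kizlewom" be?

kizlewmen

gobog and kavmeg both end in -g yet inflect differently (gobgen, kavmegovi), so the final letter is not what conditions the rule; the last vowel is.
"kizlewom" has last vowel 'o'. The stems whose last vowel is 'o' (gobog → gobgen, zudremog → zudremgen) delete the last vowel and add -en.
So kizlewom → kizlewmen.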